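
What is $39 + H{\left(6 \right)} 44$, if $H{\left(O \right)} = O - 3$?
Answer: $171$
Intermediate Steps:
$H{\left(O \right)} = -3 + O$
$39 + H{\left(6 \right)} 44 = 39 + \left(-3 + 6\right) 44 = 39 + 3 \cdot 44 = 39 + 132 = 171$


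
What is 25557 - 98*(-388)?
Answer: 63581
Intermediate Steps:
25557 - 98*(-388) = 25557 + 38024 = 63581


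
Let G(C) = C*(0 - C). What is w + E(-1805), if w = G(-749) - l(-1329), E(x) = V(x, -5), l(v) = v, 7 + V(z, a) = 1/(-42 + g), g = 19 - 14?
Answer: -20708124/37 ≈ -5.5968e+5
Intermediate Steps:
g = 5
V(z, a) = -260/37 (V(z, a) = -7 + 1/(-42 + 5) = -7 + 1/(-37) = -7 - 1/37 = -260/37)
E(x) = -260/37
G(C) = -C² (G(C) = C*(-C) = -C²)
w = -559672 (w = -1*(-749)² - 1*(-1329) = -1*561001 + 1329 = -561001 + 1329 = -559672)
w + E(-1805) = -559672 - 260/37 = -20708124/37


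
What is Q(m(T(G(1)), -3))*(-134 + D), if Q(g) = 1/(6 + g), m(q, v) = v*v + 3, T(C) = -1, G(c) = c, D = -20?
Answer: -77/9 ≈ -8.5556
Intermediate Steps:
m(q, v) = 3 + v² (m(q, v) = v² + 3 = 3 + v²)
Q(m(T(G(1)), -3))*(-134 + D) = (-134 - 20)/(6 + (3 + (-3)²)) = -154/(6 + (3 + 9)) = -154/(6 + 12) = -154/18 = (1/18)*(-154) = -77/9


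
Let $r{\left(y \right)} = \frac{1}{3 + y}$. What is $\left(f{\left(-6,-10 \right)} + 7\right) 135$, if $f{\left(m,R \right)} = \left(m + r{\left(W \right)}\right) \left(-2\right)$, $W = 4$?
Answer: $\frac{17685}{7} \approx 2526.4$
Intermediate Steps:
$f{\left(m,R \right)} = - \frac{2}{7} - 2 m$ ($f{\left(m,R \right)} = \left(m + \frac{1}{3 + 4}\right) \left(-2\right) = \left(m + \frac{1}{7}\right) \left(-2\right) = \left(\frac{1}{7} + m\right) \left(-2\right) = - \frac{2}{7} - 2 m$)
$\left(f{\left(-6,-10 \right)} + 7\right) 135 = \left(\left(- \frac{2}{7} - -12\right) + 7\right) 135 = \left(\left(- \frac{2}{7} + 12\right) + 7\right) 135 = \left(\frac{82}{7} + 7\right) 135 = \frac{131}{7} \cdot 135 = \frac{17685}{7}$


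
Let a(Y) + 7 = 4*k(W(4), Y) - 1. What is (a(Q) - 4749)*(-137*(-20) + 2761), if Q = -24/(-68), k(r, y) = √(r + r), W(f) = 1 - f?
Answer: -26168257 + 22004*I*√6 ≈ -2.6168e+7 + 53899.0*I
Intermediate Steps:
k(r, y) = √2*√r (k(r, y) = √(2*r) = √2*√r)
Q = 6/17 (Q = -24*(-1/68) = 6/17 ≈ 0.35294)
a(Y) = -8 + 4*I*√6 (a(Y) = -7 + (4*(√2*√(1 - 1*4)) - 1) = -7 + (4*(√2*√(1 - 4)) - 1) = -7 + (4*(√2*√(-3)) - 1) = -7 + (4*(√2*(I*√3)) - 1) = -7 + (4*(I*√6) - 1) = -7 + (4*I*√6 - 1) = -7 + (-1 + 4*I*√6) = -8 + 4*I*√6)
(a(Q) - 4749)*(-137*(-20) + 2761) = ((-8 + 4*I*√6) - 4749)*(-137*(-20) + 2761) = (-4757 + 4*I*√6)*(2740 + 2761) = (-4757 + 4*I*√6)*5501 = -26168257 + 22004*I*√6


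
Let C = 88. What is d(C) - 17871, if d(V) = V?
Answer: -17783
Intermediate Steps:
d(C) - 17871 = 88 - 17871 = -17783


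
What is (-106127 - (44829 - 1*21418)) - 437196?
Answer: -566734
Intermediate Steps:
(-106127 - (44829 - 1*21418)) - 437196 = (-106127 - (44829 - 21418)) - 437196 = (-106127 - 1*23411) - 437196 = (-106127 - 23411) - 437196 = -129538 - 437196 = -566734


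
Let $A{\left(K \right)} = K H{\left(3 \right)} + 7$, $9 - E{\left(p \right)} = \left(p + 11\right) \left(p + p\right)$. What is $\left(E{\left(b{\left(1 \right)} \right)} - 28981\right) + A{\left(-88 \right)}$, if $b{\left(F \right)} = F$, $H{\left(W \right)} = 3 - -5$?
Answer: $-29693$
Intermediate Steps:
$H{\left(W \right)} = 8$ ($H{\left(W \right)} = 3 + 5 = 8$)
$E{\left(p \right)} = 9 - 2 p \left(11 + p\right)$ ($E{\left(p \right)} = 9 - \left(p + 11\right) \left(p + p\right) = 9 - \left(11 + p\right) 2 p = 9 - 2 p \left(11 + p\right)$)
$A{\left(K \right)} = 7 + 8 K$ ($A{\left(K \right)} = K 8 + 7 = 8 K + 7 = 7 + 8 K$)
$\left(E{\left(b{\left(1 \right)} \right)} - 28981\right) + A{\left(-88 \right)} = \left(\left(9 - 22 - 2 \cdot 1^{2}\right) - 28981\right) + \left(7 + 8 \left(-88\right)\right) = \left(\left(9 - 22 - 2\right) - 28981\right) + \left(7 - 704\right) = \left(\left(9 - 22 - 2\right) - 28981\right) - 697 = \left(-15 - 28981\right) - 697 = -28996 - 697 = -29693$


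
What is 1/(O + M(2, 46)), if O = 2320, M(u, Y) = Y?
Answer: 1/2366 ≈ 0.00042265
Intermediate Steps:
1/(O + M(2, 46)) = 1/(2320 + 46) = 1/2366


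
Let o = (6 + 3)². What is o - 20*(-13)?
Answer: 341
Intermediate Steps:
o = 81 (o = 9² = 81)
o - 20*(-13) = 81 - 20*(-13) = 81 + 260 = 341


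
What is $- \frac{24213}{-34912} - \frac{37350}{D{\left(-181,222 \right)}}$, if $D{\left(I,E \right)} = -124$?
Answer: $\frac{326741403}{1082272} \approx 301.9$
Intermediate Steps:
$- \frac{24213}{-34912} - \frac{37350}{D{\left(-181,222 \right)}} = - \frac{24213}{-34912} - \frac{37350}{-124} = \left(-24213\right) \left(- \frac{1}{34912}\right) - - \frac{18675}{62} = \frac{24213}{34912} + \frac{18675}{62} = \frac{326741403}{1082272}$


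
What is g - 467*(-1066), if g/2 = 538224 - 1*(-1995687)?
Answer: 5565644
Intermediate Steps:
g = 5067822 (g = 2*(538224 - 1*(-1995687)) = 2*(538224 + 1995687) = 2*2533911 = 5067822)
g - 467*(-1066) = 5067822 - 467*(-1066) = 5067822 - 1*(-497822) = 5067822 + 497822 = 5565644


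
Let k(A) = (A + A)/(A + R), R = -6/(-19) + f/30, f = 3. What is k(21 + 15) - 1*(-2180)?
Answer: 15097100/6919 ≈ 2182.0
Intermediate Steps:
R = 79/190 (R = -6/(-19) + 3/30 = -6*(-1/19) + 3*(1/30) = 6/19 + ⅒ = 79/190 ≈ 0.41579)
k(A) = 2*A/(79/190 + A) (k(A) = (A + A)/(A + 79/190) = (2*A)/(79/190 + A) = 2*A/(79/190 + A))
k(21 + 15) - 1*(-2180) = 380*(21 + 15)/(79 + 190*(21 + 15)) - 1*(-2180) = 380*36/(79 + 190*36) + 2180 = 380*36/(79 + 6840) + 2180 = 380*36/6919 + 2180 = 380*36*(1/6919) + 2180 = 13680/6919 + 2180 = 15097100/6919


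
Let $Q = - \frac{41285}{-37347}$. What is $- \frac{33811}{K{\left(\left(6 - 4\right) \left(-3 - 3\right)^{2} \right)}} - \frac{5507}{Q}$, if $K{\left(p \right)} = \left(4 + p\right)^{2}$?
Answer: $- \frac{1189345397039}{238462160} \approx -4987.6$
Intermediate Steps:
$Q = \frac{41285}{37347}$ ($Q = \left(-41285\right) \left(- \frac{1}{37347}\right) = \frac{41285}{37347} \approx 1.1054$)
$- \frac{33811}{K{\left(\left(6 - 4\right) \left(-3 - 3\right)^{2} \right)}} - \frac{5507}{Q} = - \frac{33811}{\left(4 + \left(6 - 4\right) \left(-3 - 3\right)^{2}\right)^{2}} - \frac{5507}{\frac{41285}{37347}} = - \frac{33811}{\left(4 + 2 \left(-6\right)^{2}\right)^{2}} - \frac{205669929}{41285} = - \frac{33811}{\left(4 + 2 \cdot 36\right)^{2}} - \frac{205669929}{41285} = - \frac{33811}{\left(4 + 72\right)^{2}} - \frac{205669929}{41285} = - \frac{33811}{76^{2}} - \frac{205669929}{41285} = - \frac{33811}{5776} - \frac{205669929}{41285} = - \frac{1189345397039}{238462160}$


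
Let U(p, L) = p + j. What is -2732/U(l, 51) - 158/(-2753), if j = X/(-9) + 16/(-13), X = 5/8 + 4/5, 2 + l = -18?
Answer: 11738337746/91859351 ≈ 127.79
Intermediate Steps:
l = -20 (l = -2 - 18 = -20)
X = 57/40 (X = 5*(⅛) + 4*(⅕) = 5/8 + ⅘ = 57/40 ≈ 1.4250)
j = -2167/1560 (j = (57/40)/(-9) + 16/(-13) = (57/40)*(-⅑) + 16*(-1/13) = -19/120 - 16/13 = -2167/1560 ≈ -1.3891)
U(p, L) = -2167/1560 + p (U(p, L) = p - 2167/1560 = -2167/1560 + p)
-2732/U(l, 51) - 158/(-2753) = -2732/(-2167/1560 - 20) - 158/(-2753) = -2732/(-33367/1560) - 158*(-1/2753) = -2732*(-1560/33367) + 158/2753 = 4261920/33367 + 158/2753 = 11738337746/91859351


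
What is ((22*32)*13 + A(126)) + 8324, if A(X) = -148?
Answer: 17328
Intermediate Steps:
((22*32)*13 + A(126)) + 8324 = ((22*32)*13 - 148) + 8324 = (704*13 - 148) + 8324 = (9152 - 148) + 8324 = 9004 + 8324 = 17328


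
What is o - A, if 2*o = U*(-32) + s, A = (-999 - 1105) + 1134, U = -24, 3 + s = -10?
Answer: 2695/2 ≈ 1347.5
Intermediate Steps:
s = -13 (s = -3 - 10 = -13)
A = -970 (A = -2104 + 1134 = -970)
o = 755/2 (o = (-24*(-32) - 13)/2 = (768 - 13)/2 = (½)*755 = 755/2 ≈ 377.50)
o - A = 755/2 - 1*(-970) = 755/2 + 970 = 2695/2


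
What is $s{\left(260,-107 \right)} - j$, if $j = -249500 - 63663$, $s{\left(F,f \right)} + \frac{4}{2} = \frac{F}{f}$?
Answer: $\frac{33507967}{107} \approx 3.1316 \cdot 10^{5}$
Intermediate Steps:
$s{\left(F,f \right)} = -2 + \frac{F}{f}$
$j = -313163$
$s{\left(260,-107 \right)} - j = \left(-2 + \frac{260}{-107}\right) - -313163 = \left(-2 + 260 \left(- \frac{1}{107}\right)\right) + 313163 = \left(-2 - \frac{260}{107}\right) + 313163 = - \frac{474}{107} + 313163 = \frac{33507967}{107}$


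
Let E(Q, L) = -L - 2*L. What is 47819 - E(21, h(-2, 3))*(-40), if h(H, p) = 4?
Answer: 47339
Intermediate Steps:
E(Q, L) = -3*L
47819 - E(21, h(-2, 3))*(-40) = 47819 - (-3*4)*(-40) = 47819 - (-12)*(-40) = 47819 - 1*480 = 47819 - 480 = 47339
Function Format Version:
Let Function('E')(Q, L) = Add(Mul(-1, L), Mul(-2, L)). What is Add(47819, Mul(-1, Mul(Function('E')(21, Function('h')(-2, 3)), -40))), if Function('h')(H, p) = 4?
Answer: 47339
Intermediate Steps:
Function('E')(Q, L) = Mul(-3, L)
Add(47819, Mul(-1, Mul(Function('E')(21, Function('h')(-2, 3)), -40))) = Add(47819, Mul(-1, Mul(Mul(-3, 4), -40))) = Add(47819, Mul(-1, Mul(-12, -40))) = Add(47819, Mul(-1, 480)) = Add(47819, -480) = 47339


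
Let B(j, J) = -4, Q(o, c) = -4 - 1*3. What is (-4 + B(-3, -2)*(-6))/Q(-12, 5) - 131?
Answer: -937/7 ≈ -133.86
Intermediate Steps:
Q(o, c) = -7 (Q(o, c) = -4 - 3 = -7)
(-4 + B(-3, -2)*(-6))/Q(-12, 5) - 131 = (-4 - 4*(-6))/(-7) - 131 = -(-4 + 24)/7 - 131 = -⅐*20 - 131 = -20/7 - 131 = -937/7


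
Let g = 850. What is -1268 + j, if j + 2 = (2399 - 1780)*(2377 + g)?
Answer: 1996243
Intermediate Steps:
j = 1997511 (j = -2 + (2399 - 1780)*(2377 + 850) = -2 + 619*3227 = -2 + 1997513 = 1997511)
-1268 + j = -1268 + 1997511 = 1996243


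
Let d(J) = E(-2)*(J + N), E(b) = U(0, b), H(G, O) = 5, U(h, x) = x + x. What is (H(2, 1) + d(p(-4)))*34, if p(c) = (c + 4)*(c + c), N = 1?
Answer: 34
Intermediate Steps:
U(h, x) = 2*x
E(b) = 2*b
p(c) = 2*c*(4 + c) (p(c) = (4 + c)*(2*c) = 2*c*(4 + c))
d(J) = -4 - 4*J (d(J) = (2*(-2))*(J + 1) = -4*(1 + J) = -4 - 4*J)
(H(2, 1) + d(p(-4)))*34 = (5 + (-4 - 8*(-4)*(4 - 4)))*34 = (5 + (-4 - 8*(-4)*0))*34 = (5 + (-4 - 4*0))*34 = (5 + (-4 + 0))*34 = (5 - 4)*34 = 1*34 = 34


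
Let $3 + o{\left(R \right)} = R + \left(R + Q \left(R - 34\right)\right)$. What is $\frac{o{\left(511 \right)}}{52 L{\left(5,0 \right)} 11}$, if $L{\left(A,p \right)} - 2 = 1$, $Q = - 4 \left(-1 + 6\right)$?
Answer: $- \frac{8521}{1716} \approx -4.9656$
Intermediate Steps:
$Q = -20$ ($Q = \left(-4\right) 5 = -20$)
$L{\left(A,p \right)} = 3$ ($L{\left(A,p \right)} = 2 + 1 = 3$)
$o{\left(R \right)} = 677 - 18 R$ ($o{\left(R \right)} = -3 + \left(R + \left(R - 20 \left(R - 34\right)\right)\right) = -3 + \left(R + \left(R - 20 \left(-34 + R\right)\right)\right) = -3 - \left(-680 + 18 R\right) = 677 - 18 R$)
$\frac{o{\left(511 \right)}}{52 L{\left(5,0 \right)} 11} = \frac{677 - 9198}{52 \cdot 3 \cdot 11} = \frac{677 - 9198}{156 \cdot 11} = - \frac{8521}{1716}$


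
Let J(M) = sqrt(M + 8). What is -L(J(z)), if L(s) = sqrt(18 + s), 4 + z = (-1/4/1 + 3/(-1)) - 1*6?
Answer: -sqrt(72 + 2*I*sqrt(21))/2 ≈ -4.2512 - 0.26949*I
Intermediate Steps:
z = -53/4 (z = -4 + ((-1/4/1 + 3/(-1)) - 1*6) = -4 + ((-1*1/4*1 + 3*(-1)) - 6) = -4 + ((-1/4*1 - 3) - 6) = -4 + ((-1/4 - 3) - 6) = -4 + (-13/4 - 6) = -4 - 37/4 = -53/4 ≈ -13.250)
J(M) = sqrt(8 + M)
-L(J(z)) = -sqrt(18 + sqrt(8 - 53/4)) = -sqrt(18 + sqrt(-21/4)) = -sqrt(18 + I*sqrt(21)/2)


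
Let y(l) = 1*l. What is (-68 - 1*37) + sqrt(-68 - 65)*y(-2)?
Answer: -105 - 2*I*sqrt(133) ≈ -105.0 - 23.065*I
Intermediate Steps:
y(l) = l
(-68 - 1*37) + sqrt(-68 - 65)*y(-2) = (-68 - 1*37) + sqrt(-68 - 65)*(-2) = (-68 - 37) + sqrt(-133)*(-2) = -105 + (I*sqrt(133))*(-2) = -105 - 2*I*sqrt(133)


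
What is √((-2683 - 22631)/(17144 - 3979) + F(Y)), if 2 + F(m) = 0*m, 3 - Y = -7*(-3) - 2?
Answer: 2*I*√169973315/13165 ≈ 1.9806*I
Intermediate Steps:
Y = -16 (Y = 3 - (-7*(-3) - 2) = 3 - (21 - 2) = 3 - 1*19 = 3 - 19 = -16)
F(m) = -2 (F(m) = -2 + 0*m = -2 + 0 = -2)
√((-2683 - 22631)/(17144 - 3979) + F(Y)) = √((-2683 - 22631)/(17144 - 3979) - 2) = √(-25314/13165 - 2) = √(-51644/13165) = 2*I*√169973315/13165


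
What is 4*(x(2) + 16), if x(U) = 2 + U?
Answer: 80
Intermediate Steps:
4*(x(2) + 16) = 4*((2 + 2) + 16) = 4*(4 + 16) = 4*20 = 80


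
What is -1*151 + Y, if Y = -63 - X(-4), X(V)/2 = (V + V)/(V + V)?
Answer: -216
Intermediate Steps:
X(V) = 2 (X(V) = 2*((V + V)/(V + V)) = 2*((2*V)/((2*V))) = 2*((2*V)*(1/(2*V))) = 2*1 = 2)
Y = -65 (Y = -63 - 1*2 = -63 - 2 = -65)
-1*151 + Y = -1*151 - 65 = -151 - 65 = -216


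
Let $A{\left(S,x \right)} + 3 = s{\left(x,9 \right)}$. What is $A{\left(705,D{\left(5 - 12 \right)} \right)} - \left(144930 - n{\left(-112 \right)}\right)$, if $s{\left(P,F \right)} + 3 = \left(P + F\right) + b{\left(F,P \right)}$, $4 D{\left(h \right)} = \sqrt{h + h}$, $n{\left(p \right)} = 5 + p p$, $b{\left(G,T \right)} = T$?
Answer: $-132378 + \frac{i \sqrt{14}}{2} \approx -1.3238 \cdot 10^{5} + 1.8708 i$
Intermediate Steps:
$n{\left(p \right)} = 5 + p^{2}$
$D{\left(h \right)} = \frac{\sqrt{2} \sqrt{h}}{4}$ ($D{\left(h \right)} = \frac{\sqrt{h + h}}{4} = \frac{\sqrt{2 h}}{4} = \frac{\sqrt{2} \sqrt{h}}{4}$)
$s{\left(P,F \right)} = -3 + F + 2 P$ ($s{\left(P,F \right)} = -3 + \left(\left(P + F\right) + P\right) = -3 + \left(\left(F + P\right) + P\right) = -3 + \left(F + 2 P\right) = -3 + F + 2 P$)
$A{\left(S,x \right)} = 3 + 2 x$ ($A{\left(S,x \right)} = -3 + \left(-3 + 9 + 2 x\right) = -3 + \left(6 + 2 x\right) = 3 + 2 x$)
$A{\left(705,D{\left(5 - 12 \right)} \right)} - \left(144930 - n{\left(-112 \right)}\right) = \left(3 + 2 \frac{\sqrt{2} \sqrt{5 - 12}}{4}\right) - \left(144930 - \left(5 + \left(-112\right)^{2}\right)\right) = \left(3 + 2 \frac{\sqrt{2} \sqrt{5 - 12}}{4}\right) - \left(144930 - \left(5 + 12544\right)\right) = \left(3 + 2 \frac{\sqrt{2} \sqrt{-7}}{4}\right) - \left(144930 - 12549\right) = \left(3 + 2 \frac{\sqrt{2} i \sqrt{7}}{4}\right) - \left(144930 - 12549\right) = \left(3 + 2 \frac{i \sqrt{14}}{4}\right) - 132381 = \left(3 + \frac{i \sqrt{14}}{2}\right) - 132381 = -132378 + \frac{i \sqrt{14}}{2}$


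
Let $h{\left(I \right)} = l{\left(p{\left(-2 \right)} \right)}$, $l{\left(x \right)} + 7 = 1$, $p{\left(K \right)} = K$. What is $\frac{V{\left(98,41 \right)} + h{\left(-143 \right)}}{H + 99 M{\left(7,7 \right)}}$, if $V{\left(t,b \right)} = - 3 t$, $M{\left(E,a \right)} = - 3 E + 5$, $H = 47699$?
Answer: $- \frac{60}{9223} \approx -0.0065055$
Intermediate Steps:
$l{\left(x \right)} = -6$ ($l{\left(x \right)} = -7 + 1 = -6$)
$M{\left(E,a \right)} = 5 - 3 E$
$h{\left(I \right)} = -6$
$\frac{V{\left(98,41 \right)} + h{\left(-143 \right)}}{H + 99 M{\left(7,7 \right)}} = \frac{\left(-3\right) 98 - 6}{47699 + 99 \left(5 - 21\right)} = \frac{-294 - 6}{47699 + 99 \left(5 - 21\right)} = - \frac{300}{47699 + 99 \left(-16\right)} = - \frac{300}{47699 - 1584} = - \frac{300}{46115} = \left(-300\right) \frac{1}{46115} = - \frac{60}{9223}$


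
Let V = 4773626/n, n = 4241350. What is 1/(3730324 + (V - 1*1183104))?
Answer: 2120675/5401828160313 ≈ 3.9258e-7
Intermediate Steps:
V = 2386813/2120675 (V = 4773626/4241350 = 4773626*(1/4241350) = 2386813/2120675 ≈ 1.1255)
1/(3730324 + (V - 1*1183104)) = 1/(3730324 + (2386813/2120675 - 1*1183104)) = 1/(3730324 + (2386813/2120675 - 1183104)) = 1/(3730324 - 2508976688387/2120675) = 1/(5401828160313/2120675) = 2120675/5401828160313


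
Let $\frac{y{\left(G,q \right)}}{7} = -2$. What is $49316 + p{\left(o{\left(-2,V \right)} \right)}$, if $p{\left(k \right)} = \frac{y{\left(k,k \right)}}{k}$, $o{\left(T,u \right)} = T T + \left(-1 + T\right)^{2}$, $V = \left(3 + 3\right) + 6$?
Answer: $\frac{641094}{13} \approx 49315.0$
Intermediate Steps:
$y{\left(G,q \right)} = -14$ ($y{\left(G,q \right)} = 7 \left(-2\right) = -14$)
$V = 12$ ($V = 6 + 6 = 12$)
$o{\left(T,u \right)} = T^{2} + \left(-1 + T\right)^{2}$
$p{\left(k \right)} = - \frac{14}{k}$
$49316 + p{\left(o{\left(-2,V \right)} \right)} = 49316 - \frac{14}{\left(-2\right)^{2} + \left(-1 - 2\right)^{2}} = 49316 - \frac{14}{4 + \left(-3\right)^{2}} = 49316 - \frac{14}{4 + 9} = 49316 - \frac{14}{13} = \frac{641094}{13}$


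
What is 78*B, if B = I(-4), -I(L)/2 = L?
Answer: 624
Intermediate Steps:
I(L) = -2*L
B = 8 (B = -2*(-4) = 8)
78*B = 78*8 = 624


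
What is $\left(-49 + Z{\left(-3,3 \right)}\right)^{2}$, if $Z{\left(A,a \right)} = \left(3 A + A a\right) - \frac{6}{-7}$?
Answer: $\frac{214369}{49} \approx 4374.9$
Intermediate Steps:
$Z{\left(A,a \right)} = \frac{6}{7} + 3 A + A a$ ($Z{\left(A,a \right)} = \left(3 A + A a\right) - - \frac{6}{7} = \left(3 A + A a\right) + \frac{6}{7} = \frac{6}{7} + 3 A + A a$)
$\left(-49 + Z{\left(-3,3 \right)}\right)^{2} = \left(-49 + \left(\frac{6}{7} + 3 \left(-3\right) - 9\right)\right)^{2} = \left(-49 - \frac{120}{7}\right)^{2} = \left(- \frac{463}{7}\right)^{2} = \frac{214369}{49}$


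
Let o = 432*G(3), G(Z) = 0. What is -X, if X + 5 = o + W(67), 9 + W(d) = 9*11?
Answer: -85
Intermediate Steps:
o = 0 (o = 432*0 = 0)
W(d) = 90 (W(d) = -9 + 9*11 = -9 + 99 = 90)
X = 85 (X = -5 + (0 + 90) = -5 + 90 = 85)
-X = -1*85 = -85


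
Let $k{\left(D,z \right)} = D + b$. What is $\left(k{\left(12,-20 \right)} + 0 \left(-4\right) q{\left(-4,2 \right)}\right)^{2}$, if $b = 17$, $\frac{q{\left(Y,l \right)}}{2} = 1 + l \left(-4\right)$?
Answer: $841$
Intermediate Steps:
$q{\left(Y,l \right)} = 2 - 8 l$ ($q{\left(Y,l \right)} = 2 \left(1 + l \left(-4\right)\right) = 2 \left(1 - 4 l\right) = 2 - 8 l$)
$k{\left(D,z \right)} = 17 + D$ ($k{\left(D,z \right)} = D + 17 = 17 + D$)
$\left(k{\left(12,-20 \right)} + 0 \left(-4\right) q{\left(-4,2 \right)}\right)^{2} = \left(\left(17 + 12\right) + 0 \left(-4\right) \left(2 - 16\right)\right)^{2} = \left(29 + 0 \left(2 - 16\right)\right)^{2} = \left(29 + 0 \left(-14\right)\right)^{2} = \left(29 + 0\right)^{2} = 29^{2} = 841$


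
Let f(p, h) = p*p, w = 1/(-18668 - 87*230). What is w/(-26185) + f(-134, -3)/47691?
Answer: 18185539316771/48300654560130 ≈ 0.37651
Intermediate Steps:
w = -1/38678 (w = 1/(-18668 - 20010) = 1/(-38678) = -1/38678 ≈ -2.5855e-5)
f(p, h) = p**2
w/(-26185) + f(-134, -3)/47691 = -1/38678/(-26185) + (-134)**2/47691 = -1/38678*(-1/26185) + 17956*(1/47691) = 1/1012783430 + 17956/47691 = 18185539316771/48300654560130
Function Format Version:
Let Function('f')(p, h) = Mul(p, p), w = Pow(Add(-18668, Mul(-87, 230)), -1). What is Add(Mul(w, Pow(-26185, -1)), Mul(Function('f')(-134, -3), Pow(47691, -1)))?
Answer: Rational(18185539316771, 48300654560130) ≈ 0.37651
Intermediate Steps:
w = Rational(-1, 38678) (w = Pow(Add(-18668, -20010), -1) = Pow(-38678, -1) = Rational(-1, 38678) ≈ -2.5855e-5)
Function('f')(p, h) = Pow(p, 2)
Add(Mul(w, Pow(-26185, -1)), Mul(Function('f')(-134, -3), Pow(47691, -1))) = Add(Mul(Rational(-1, 38678), Pow(-26185, -1)), Mul(Pow(-134, 2), Pow(47691, -1))) = Add(Mul(Rational(-1, 38678), Rational(-1, 26185)), Mul(17956, Rational(1, 47691))) = Add(Rational(1, 1012783430), Rational(17956, 47691)) = Rational(18185539316771, 48300654560130)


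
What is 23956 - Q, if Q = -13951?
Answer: 37907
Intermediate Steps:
23956 - Q = 23956 - 1*(-13951) = 23956 + 13951 = 37907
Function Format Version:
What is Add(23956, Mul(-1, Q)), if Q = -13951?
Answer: 37907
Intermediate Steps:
Add(23956, Mul(-1, Q)) = Add(23956, Mul(-1, -13951)) = Add(23956, 13951) = 37907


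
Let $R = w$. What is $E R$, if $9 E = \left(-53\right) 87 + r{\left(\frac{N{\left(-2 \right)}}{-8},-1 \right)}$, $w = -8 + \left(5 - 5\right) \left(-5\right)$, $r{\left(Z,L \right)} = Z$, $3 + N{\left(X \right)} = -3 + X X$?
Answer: $\frac{36886}{9} \approx 4098.4$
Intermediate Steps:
$N{\left(X \right)} = -6 + X^{2}$ ($N{\left(X \right)} = -3 + \left(-3 + X X\right) = -3 + \left(-3 + X^{2}\right) = -6 + X^{2}$)
$w = -8$ ($w = -8 + 0 \left(-5\right) = -8 + 0 = -8$)
$R = -8$
$E = - \frac{18443}{36}$ ($E = \frac{\left(-53\right) 87 + \frac{-6 + \left(-2\right)^{2}}{-8}}{9} = \frac{-4611 + \left(-6 + 4\right) \left(- \frac{1}{8}\right)}{9} = \frac{-4611 - - \frac{1}{4}}{9} = \frac{-4611 + \frac{1}{4}}{9} = \frac{1}{9} \left(- \frac{18443}{4}\right) = - \frac{18443}{36} \approx -512.31$)
$E R = \left(- \frac{18443}{36}\right) \left(-8\right) = \frac{36886}{9}$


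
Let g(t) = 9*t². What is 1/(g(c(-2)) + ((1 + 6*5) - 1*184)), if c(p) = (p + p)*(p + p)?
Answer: 1/2151 ≈ 0.00046490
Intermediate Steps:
c(p) = 4*p² (c(p) = (2*p)*(2*p) = 4*p²)
1/(g(c(-2)) + ((1 + 6*5) - 1*184)) = 1/(9*(4*(-2)²)² + ((1 + 6*5) - 1*184)) = 1/(9*(4*4)² + ((1 + 30) - 184)) = 1/(9*16² + (31 - 184)) = 1/(9*256 - 153) = 1/(2304 - 153) = 1/2151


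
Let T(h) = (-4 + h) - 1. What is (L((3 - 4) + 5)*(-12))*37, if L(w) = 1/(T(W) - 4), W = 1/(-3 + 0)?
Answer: 333/7 ≈ 47.571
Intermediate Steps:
W = -⅓ (W = 1/(-3) = -⅓ ≈ -0.33333)
T(h) = -5 + h
L(w) = -3/28 (L(w) = 1/((-5 - ⅓) - 4) = 1/(-16/3 - 4) = 1/(-28/3) = -3/28)
(L((3 - 4) + 5)*(-12))*37 = -3/28*(-12)*37 = (9/7)*37 = 333/7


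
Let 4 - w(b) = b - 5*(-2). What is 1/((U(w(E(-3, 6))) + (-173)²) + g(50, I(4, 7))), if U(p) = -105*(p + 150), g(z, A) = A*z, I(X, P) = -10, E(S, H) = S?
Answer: 1/13994 ≈ 7.1459e-5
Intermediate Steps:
w(b) = -6 - b (w(b) = 4 - (b - 5*(-2)) = 4 - (b + 10) = 4 - (10 + b) = 4 + (-10 - b) = -6 - b)
U(p) = -15750 - 105*p (U(p) = -105*(150 + p) = -15750 - 105*p)
1/((U(w(E(-3, 6))) + (-173)²) + g(50, I(4, 7))) = 1/(((-15750 - 105*(-6 - 1*(-3))) + (-173)²) - 10*50) = 1/(((-15750 - 105*(-6 + 3)) + 29929) - 500) = 1/(((-15750 - 105*(-3)) + 29929) - 500) = 1/(((-15750 + 315) + 29929) - 500) = 1/((-15435 + 29929) - 500) = 1/(14494 - 500) = 1/13994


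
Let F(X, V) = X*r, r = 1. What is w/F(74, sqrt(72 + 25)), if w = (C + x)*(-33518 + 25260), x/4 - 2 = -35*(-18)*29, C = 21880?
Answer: -392122872/37 ≈ -1.0598e+7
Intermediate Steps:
x = 73088 (x = 8 + 4*(-35*(-18)*29) = 8 + 4*(630*29) = 8 + 4*18270 = 8 + 73080 = 73088)
F(X, V) = X (F(X, V) = X*1 = X)
w = -784245744 (w = (21880 + 73088)*(-33518 + 25260) = 94968*(-8258) = -784245744)
w/F(74, sqrt(72 + 25)) = -784245744/74 = -784245744*1/74 = -392122872/37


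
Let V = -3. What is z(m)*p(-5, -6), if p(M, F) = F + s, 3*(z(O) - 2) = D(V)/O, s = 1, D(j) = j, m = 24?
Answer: -235/24 ≈ -9.7917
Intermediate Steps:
z(O) = 2 - 1/O (z(O) = 2 + (-3/O)/3 = 2 - 1/O)
p(M, F) = 1 + F (p(M, F) = F + 1 = 1 + F)
z(m)*p(-5, -6) = (2 - 1/24)*(1 - 6) = (2 - 1*1/24)*(-5) = (2 - 1/24)*(-5) = (47/24)*(-5) = -235/24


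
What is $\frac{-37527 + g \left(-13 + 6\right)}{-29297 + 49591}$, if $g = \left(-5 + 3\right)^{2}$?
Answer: $- \frac{37555}{20294} \approx -1.8505$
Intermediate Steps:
$g = 4$ ($g = \left(-2\right)^{2} = 4$)
$\frac{-37527 + g \left(-13 + 6\right)}{-29297 + 49591} = \frac{-37527 + 4 \left(-13 + 6\right)}{-29297 + 49591} = \frac{-37527 + 4 \left(-7\right)}{20294} = \left(-37527 - 28\right) \frac{1}{20294} = \left(-37555\right) \frac{1}{20294} = - \frac{37555}{20294}$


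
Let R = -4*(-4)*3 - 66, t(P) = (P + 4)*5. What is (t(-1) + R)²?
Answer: 9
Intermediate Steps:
t(P) = 20 + 5*P (t(P) = (4 + P)*5 = 20 + 5*P)
R = -18 (R = 16*3 - 66 = 48 - 66 = -18)
(t(-1) + R)² = ((20 + 5*(-1)) - 18)² = ((20 - 5) - 18)² = (15 - 18)² = (-3)² = 9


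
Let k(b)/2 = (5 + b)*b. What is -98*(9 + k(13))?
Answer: -46746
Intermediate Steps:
k(b) = 2*b*(5 + b) (k(b) = 2*((5 + b)*b) = 2*(b*(5 + b)) = 2*b*(5 + b))
-98*(9 + k(13)) = -98*(9 + 2*13*(5 + 13)) = -98*(9 + 2*13*18) = -98*(9 + 468) = -98*477 = -46746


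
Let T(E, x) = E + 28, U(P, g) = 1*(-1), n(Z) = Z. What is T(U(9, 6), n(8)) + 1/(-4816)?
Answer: 130031/4816 ≈ 27.000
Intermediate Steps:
U(P, g) = -1
T(E, x) = 28 + E
T(U(9, 6), n(8)) + 1/(-4816) = (28 - 1) + 1/(-4816) = 27 - 1/4816 = 130031/4816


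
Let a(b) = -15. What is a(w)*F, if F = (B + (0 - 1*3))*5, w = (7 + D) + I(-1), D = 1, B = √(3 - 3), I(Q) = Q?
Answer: 225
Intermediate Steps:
B = 0 (B = √0 = 0)
w = 7 (w = (7 + 1) - 1 = 8 - 1 = 7)
F = -15 (F = (0 + (0 - 1*3))*5 = (0 + (0 - 3))*5 = (0 - 3)*5 = -3*5 = -15)
a(w)*F = -15*(-15) = 225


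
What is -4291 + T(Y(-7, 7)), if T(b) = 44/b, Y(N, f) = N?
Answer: -30081/7 ≈ -4297.3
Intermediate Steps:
-4291 + T(Y(-7, 7)) = -4291 + 44/(-7) = -4291 + 44*(-⅐) = -4291 - 44/7 = -30081/7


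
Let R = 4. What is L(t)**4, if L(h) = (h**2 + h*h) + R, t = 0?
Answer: 256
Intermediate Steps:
L(h) = 4 + 2*h**2 (L(h) = (h**2 + h*h) + 4 = (h**2 + h**2) + 4 = 2*h**2 + 4 = 4 + 2*h**2)
L(t)**4 = (4 + 2*0**2)**4 = (4 + 2*0)**4 = (4 + 0)**4 = 4**4 = 256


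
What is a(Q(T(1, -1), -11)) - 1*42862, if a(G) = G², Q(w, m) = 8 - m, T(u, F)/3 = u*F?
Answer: -42501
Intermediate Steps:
T(u, F) = 3*F*u (T(u, F) = 3*(u*F) = 3*(F*u) = 3*F*u)
a(Q(T(1, -1), -11)) - 1*42862 = (8 - 1*(-11))² - 1*42862 = (8 + 11)² - 42862 = 19² - 42862 = 361 - 42862 = -42501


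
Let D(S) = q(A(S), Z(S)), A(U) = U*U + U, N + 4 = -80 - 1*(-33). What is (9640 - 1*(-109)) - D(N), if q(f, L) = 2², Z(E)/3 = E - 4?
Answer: 9745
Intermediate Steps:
N = -51 (N = -4 + (-80 - 1*(-33)) = -4 + (-80 + 33) = -4 - 47 = -51)
A(U) = U + U² (A(U) = U² + U = U + U²)
Z(E) = -12 + 3*E (Z(E) = 3*(E - 4) = 3*(-4 + E) = -12 + 3*E)
q(f, L) = 4
D(S) = 4
(9640 - 1*(-109)) - D(N) = (9640 - 1*(-109)) - 1*4 = (9640 + 109) - 4 = 9749 - 4 = 9745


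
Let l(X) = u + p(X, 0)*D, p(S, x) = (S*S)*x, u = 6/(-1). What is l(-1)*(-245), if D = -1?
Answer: 1470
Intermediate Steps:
u = -6 (u = 6*(-1) = -6)
p(S, x) = x*S**2 (p(S, x) = S**2*x = x*S**2)
l(X) = -6 (l(X) = -6 + (0*X**2)*(-1) = -6 + 0*(-1) = -6 + 0 = -6)
l(-1)*(-245) = -6*(-245) = 1470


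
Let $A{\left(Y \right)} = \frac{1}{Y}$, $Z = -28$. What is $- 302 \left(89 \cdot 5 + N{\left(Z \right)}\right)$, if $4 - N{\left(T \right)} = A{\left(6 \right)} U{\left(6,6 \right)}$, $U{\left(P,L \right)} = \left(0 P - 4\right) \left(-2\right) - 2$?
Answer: $-135296$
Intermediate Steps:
$U{\left(P,L \right)} = 6$ ($U{\left(P,L \right)} = \left(0 - 4\right) \left(-2\right) - 2 = \left(-4\right) \left(-2\right) - 2 = 8 - 2 = 6$)
$N{\left(T \right)} = 3$ ($N{\left(T \right)} = 4 - \frac{1}{6} \cdot 6 = 4 - 1 = 3$)
$- 302 \left(89 \cdot 5 + N{\left(Z \right)}\right) = - 302 \left(89 \cdot 5 + 3\right) = - 302 \left(445 + 3\right) = \left(-302\right) 448 = -135296$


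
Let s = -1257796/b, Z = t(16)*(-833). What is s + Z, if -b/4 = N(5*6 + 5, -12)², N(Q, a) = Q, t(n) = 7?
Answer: -6828526/1225 ≈ -5574.3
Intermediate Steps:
b = -4900 (b = -4*(5*6 + 5)² = -4*(30 + 5)² = -4*35² = -4*1225 = -4900)
Z = -5831 (Z = 7*(-833) = -5831)
s = 314449/1225 (s = -1257796/(-4900) = -1257796*(-1/4900) = 314449/1225 ≈ 256.69)
s + Z = 314449/1225 - 5831 = -6828526/1225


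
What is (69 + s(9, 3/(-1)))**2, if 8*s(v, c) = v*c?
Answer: 275625/64 ≈ 4306.6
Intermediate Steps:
s(v, c) = c*v/8 (s(v, c) = (v*c)/8 = (c*v)/8 = c*v/8)
(69 + s(9, 3/(-1)))**2 = (69 + (1/8)*(3/(-1))*9)**2 = (69 + (1/8)*(3*(-1))*9)**2 = (69 + (1/8)*(-3)*9)**2 = (69 - 27/8)**2 = (525/8)**2 = 275625/64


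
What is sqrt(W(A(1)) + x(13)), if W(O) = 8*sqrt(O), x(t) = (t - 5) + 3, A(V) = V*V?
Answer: sqrt(19) ≈ 4.3589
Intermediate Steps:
A(V) = V**2
x(t) = -2 + t (x(t) = (-5 + t) + 3 = -2 + t)
sqrt(W(A(1)) + x(13)) = sqrt(8*sqrt(1**2) + (-2 + 13)) = sqrt(8*sqrt(1) + 11) = sqrt(8*1 + 11) = sqrt(8 + 11) = sqrt(19)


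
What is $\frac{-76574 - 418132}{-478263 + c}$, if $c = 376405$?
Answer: $\frac{247353}{50929} \approx 4.8568$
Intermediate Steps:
$\frac{-76574 - 418132}{-478263 + c} = \frac{-76574 - 418132}{-478263 + 376405} = - \frac{494706}{-101858} = \left(-494706\right) \left(- \frac{1}{101858}\right) = \frac{247353}{50929}$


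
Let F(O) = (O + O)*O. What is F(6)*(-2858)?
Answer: -205776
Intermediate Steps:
F(O) = 2*O**2 (F(O) = (2*O)*O = 2*O**2)
F(6)*(-2858) = (2*6**2)*(-2858) = (2*36)*(-2858) = 72*(-2858) = -205776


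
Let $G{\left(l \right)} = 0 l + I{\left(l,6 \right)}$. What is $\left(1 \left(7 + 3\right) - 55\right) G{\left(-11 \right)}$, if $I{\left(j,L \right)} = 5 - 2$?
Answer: $-135$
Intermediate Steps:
$I{\left(j,L \right)} = 3$
$G{\left(l \right)} = 3$ ($G{\left(l \right)} = 0 l + 3 = 0 + 3 = 3$)
$\left(1 \left(7 + 3\right) - 55\right) G{\left(-11 \right)} = \left(1 \left(7 + 3\right) - 55\right) 3 = \left(1 \cdot 10 - 55\right) 3 = \left(10 - 55\right) 3 = \left(-45\right) 3 = -135$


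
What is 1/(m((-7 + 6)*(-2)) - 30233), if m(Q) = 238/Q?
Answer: -1/30114 ≈ -3.3207e-5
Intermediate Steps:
1/(m((-7 + 6)*(-2)) - 30233) = 1/(238/(((-7 + 6)*(-2))) - 30233) = 1/(238/((-1*(-2))) - 30233) = 1/(238/2 - 30233) = 1/(238*(½) - 30233) = 1/(119 - 30233) = 1/(-30114) = -1/30114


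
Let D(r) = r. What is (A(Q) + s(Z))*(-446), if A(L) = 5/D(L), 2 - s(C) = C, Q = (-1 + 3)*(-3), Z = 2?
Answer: 1115/3 ≈ 371.67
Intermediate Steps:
Q = -6 (Q = 2*(-3) = -6)
s(C) = 2 - C
A(L) = 5/L
(A(Q) + s(Z))*(-446) = (5/(-6) + (2 - 1*2))*(-446) = (5*(-1/6) + (2 - 2))*(-446) = (-5/6 + 0)*(-446) = -5/6*(-446) = 1115/3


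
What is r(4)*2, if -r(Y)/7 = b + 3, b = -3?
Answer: 0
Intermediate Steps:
r(Y) = 0 (r(Y) = -7*(-3 + 3) = -7*0 = 0)
r(4)*2 = 0*2 = 0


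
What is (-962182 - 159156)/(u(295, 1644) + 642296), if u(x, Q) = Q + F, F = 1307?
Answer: -1121338/645247 ≈ -1.7378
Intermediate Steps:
u(x, Q) = 1307 + Q (u(x, Q) = Q + 1307 = 1307 + Q)
(-962182 - 159156)/(u(295, 1644) + 642296) = (-962182 - 159156)/((1307 + 1644) + 642296) = -1121338/(2951 + 642296) = -1121338/645247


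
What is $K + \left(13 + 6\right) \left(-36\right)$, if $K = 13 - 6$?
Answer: $-677$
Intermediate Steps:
$K = 7$ ($K = 13 - 6 = 7$)
$K + \left(13 + 6\right) \left(-36\right) = 7 + \left(13 + 6\right) \left(-36\right) = 7 + 19 \left(-36\right) = 7 - 684 = -677$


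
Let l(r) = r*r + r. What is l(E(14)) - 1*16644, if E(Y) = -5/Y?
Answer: -3262269/196 ≈ -16644.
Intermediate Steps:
l(r) = r + r² (l(r) = r² + r = r + r²)
l(E(14)) - 1*16644 = (-5/14)*(1 - 5/14) - 1*16644 = (-5*1/14)*(1 - 5*1/14) - 16644 = -5*(1 - 5/14)/14 - 16644 = -5/14*9/14 - 16644 = -45/196 - 16644 = -3262269/196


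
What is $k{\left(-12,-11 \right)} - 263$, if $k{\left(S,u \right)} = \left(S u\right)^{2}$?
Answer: $17161$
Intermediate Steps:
$k{\left(S,u \right)} = S^{2} u^{2}$
$k{\left(-12,-11 \right)} - 263 = \left(-12\right)^{2} \left(-11\right)^{2} - 263 = 144 \cdot 121 - 263 = 17424 - 263 = 17161$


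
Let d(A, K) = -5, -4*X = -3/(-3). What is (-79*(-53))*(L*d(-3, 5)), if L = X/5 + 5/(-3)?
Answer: 431261/12 ≈ 35938.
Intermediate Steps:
X = -1/4 (X = -(-3)/(4*(-3)) = -(-3)*(-1)/(4*3) = -1/4*1 = -1/4 ≈ -0.25000)
L = -103/60 (L = -1/4/5 + 5/(-3) = -1/4*1/5 + 5*(-1/3) = -1/20 - 5/3 = -103/60 ≈ -1.7167)
(-79*(-53))*(L*d(-3, 5)) = (-79*(-53))*(-103/60*(-5)) = 4187*(103/12) = 431261/12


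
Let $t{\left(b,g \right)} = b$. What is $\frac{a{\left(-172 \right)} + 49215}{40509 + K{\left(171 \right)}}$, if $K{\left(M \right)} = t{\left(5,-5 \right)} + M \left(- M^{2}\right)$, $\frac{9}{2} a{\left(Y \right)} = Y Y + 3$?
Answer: $- \frac{502109}{44637273} \approx -0.011249$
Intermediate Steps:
$a{\left(Y \right)} = \frac{2}{3} + \frac{2 Y^{2}}{9}$ ($a{\left(Y \right)} = \frac{2 \left(Y Y + 3\right)}{9} = \frac{2 \left(Y^{2} + 3\right)}{9} = \frac{2 \left(3 + Y^{2}\right)}{9} = \frac{2}{3} + \frac{2 Y^{2}}{9}$)
$K{\left(M \right)} = 5 - M^{3}$ ($K{\left(M \right)} = 5 + M \left(- M^{2}\right) = 5 - M^{3}$)
$\frac{a{\left(-172 \right)} + 49215}{40509 + K{\left(171 \right)}} = \frac{\left(\frac{2}{3} + \frac{2 \left(-172\right)^{2}}{9}\right) + 49215}{40509 + \left(5 - 171^{3}\right)} = \frac{\left(\frac{2}{3} + \frac{2}{9} \cdot 29584\right) + 49215}{40509 + \left(5 - 5000211\right)} = \frac{\left(\frac{2}{3} + \frac{59168}{9}\right) + 49215}{40509 + \left(5 - 5000211\right)} = \frac{\frac{59174}{9} + 49215}{40509 - 5000206} = \frac{502109}{9 \left(-4959697\right)} = \frac{502109}{9} \left(- \frac{1}{4959697}\right) = - \frac{502109}{44637273}$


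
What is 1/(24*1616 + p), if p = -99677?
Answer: -1/60893 ≈ -1.6422e-5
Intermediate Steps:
1/(24*1616 + p) = 1/(24*1616 - 99677) = 1/(38784 - 99677) = 1/(-60893) = -1/60893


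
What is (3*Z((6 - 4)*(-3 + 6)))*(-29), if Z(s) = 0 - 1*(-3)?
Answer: -261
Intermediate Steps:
Z(s) = 3 (Z(s) = 0 + 3 = 3)
(3*Z((6 - 4)*(-3 + 6)))*(-29) = (3*3)*(-29) = 9*(-29) = -261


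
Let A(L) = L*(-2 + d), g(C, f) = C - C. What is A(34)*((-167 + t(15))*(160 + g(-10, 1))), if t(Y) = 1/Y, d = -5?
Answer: 19070464/3 ≈ 6.3568e+6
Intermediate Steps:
g(C, f) = 0
A(L) = -7*L (A(L) = L*(-2 - 5) = L*(-7) = -7*L)
A(34)*((-167 + t(15))*(160 + g(-10, 1))) = (-7*34)*((-167 + 1/15)*(160 + 0)) = -238*(-167 + 1/15)*160 = -(-595952)*160/15 = -238*(-80128/3) = 19070464/3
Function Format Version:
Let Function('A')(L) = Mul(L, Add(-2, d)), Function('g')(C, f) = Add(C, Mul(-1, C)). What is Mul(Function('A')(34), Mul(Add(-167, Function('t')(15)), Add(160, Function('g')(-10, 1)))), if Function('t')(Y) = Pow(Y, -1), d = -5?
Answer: Rational(19070464, 3) ≈ 6.3568e+6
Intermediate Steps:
Function('g')(C, f) = 0
Function('A')(L) = Mul(-7, L) (Function('A')(L) = Mul(L, Add(-2, -5)) = Mul(L, -7) = Mul(-7, L))
Mul(Function('A')(34), Mul(Add(-167, Function('t')(15)), Add(160, Function('g')(-10, 1)))) = Mul(Mul(-7, 34), Mul(Add(-167, Pow(15, -1)), Add(160, 0))) = Mul(-238, Mul(Add(-167, Rational(1, 15)), 160)) = Mul(-238, Mul(Rational(-2504, 15), 160)) = Mul(-238, Rational(-80128, 3)) = Rational(19070464, 3)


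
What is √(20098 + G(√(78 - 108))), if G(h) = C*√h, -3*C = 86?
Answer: √(180882 - 258*30^(¼)*√I)/3 ≈ 141.6 - 0.16751*I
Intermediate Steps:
C = -86/3 (C = -⅓*86 = -86/3 ≈ -28.667)
G(h) = -86*√h/3
√(20098 + G(√(78 - 108))) = √(20098 - 86*(78 - 108)^(¼)/3) = √(20098 - 86*(-30)^(¼)/3) = √(20098 - 86*30^(¼)*√I/3)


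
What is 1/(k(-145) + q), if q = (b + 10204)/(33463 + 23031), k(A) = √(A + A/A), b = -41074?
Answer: -48443605/12792759169 - 3191572036*I/38378277507 ≈ -0.0037868 - 0.083161*I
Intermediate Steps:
k(A) = √(1 + A) (k(A) = √(A + 1) = √(1 + A))
q = -15435/28247 (q = (-41074 + 10204)/(33463 + 23031) = -30870/56494 = -30870*1/56494 = -15435/28247 ≈ -0.54643)
1/(k(-145) + q) = 1/(√(1 - 145) - 15435/28247) = 1/(√(-144) - 15435/28247) = 1/(12*I - 15435/28247) = 1/(-15435/28247 + 12*I) = 797893009*(-15435/28247 - 12*I)/115134832521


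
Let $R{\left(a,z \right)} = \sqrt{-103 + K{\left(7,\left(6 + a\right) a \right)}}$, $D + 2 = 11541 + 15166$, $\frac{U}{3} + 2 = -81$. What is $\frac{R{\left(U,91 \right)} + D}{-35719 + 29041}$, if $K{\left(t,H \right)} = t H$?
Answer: $- \frac{3815}{954} - \frac{\sqrt{423446}}{6678} \approx -4.0964$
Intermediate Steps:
$U = -249$ ($U = -6 + 3 \left(-81\right) = -6 - 243 = -249$)
$K{\left(t,H \right)} = H t$
$D = 26705$ ($D = -2 + \left(11541 + 15166\right) = -2 + 26707 = 26705$)
$R{\left(a,z \right)} = \sqrt{-103 + 7 a \left(6 + a\right)}$ ($R{\left(a,z \right)} = \sqrt{-103 + \left(6 + a\right) a 7} = \sqrt{-103 + a \left(6 + a\right) 7} = \sqrt{-103 + 7 a \left(6 + a\right)}$)
$\frac{R{\left(U,91 \right)} + D}{-35719 + 29041} = \frac{\sqrt{-103 + 7 \left(-249\right) \left(6 - 249\right)} + 26705}{-35719 + 29041} = \frac{\sqrt{-103 + 7 \left(-249\right) \left(-243\right)} + 26705}{-6678} = \left(\sqrt{-103 + 423549} + 26705\right) \left(- \frac{1}{6678}\right) = \left(\sqrt{423446} + 26705\right) \left(- \frac{1}{6678}\right) = \left(26705 + \sqrt{423446}\right) \left(- \frac{1}{6678}\right) = - \frac{3815}{954} - \frac{\sqrt{423446}}{6678}$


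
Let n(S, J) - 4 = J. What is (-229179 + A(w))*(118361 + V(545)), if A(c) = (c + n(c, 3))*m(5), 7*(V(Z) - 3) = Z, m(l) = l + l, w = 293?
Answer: -187523425647/7 ≈ -2.6789e+10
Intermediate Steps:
n(S, J) = 4 + J
m(l) = 2*l
V(Z) = 3 + Z/7
A(c) = 70 + 10*c (A(c) = (c + (4 + 3))*(2*5) = (c + 7)*10 = (7 + c)*10 = 70 + 10*c)
(-229179 + A(w))*(118361 + V(545)) = (-229179 + (70 + 10*293))*(118361 + (3 + (⅐)*545)) = (-229179 + (70 + 2930))*(118361 + (3 + 545/7)) = (-229179 + 3000)*(118361 + 566/7) = -226179*829093/7 = -187523425647/7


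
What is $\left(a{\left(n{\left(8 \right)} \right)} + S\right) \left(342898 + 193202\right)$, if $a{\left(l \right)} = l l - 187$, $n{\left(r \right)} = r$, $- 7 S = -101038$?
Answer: $7672127100$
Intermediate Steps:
$S = 14434$ ($S = \left(- \frac{1}{7}\right) \left(-101038\right) = 14434$)
$a{\left(l \right)} = -187 + l^{2}$ ($a{\left(l \right)} = l^{2} - 187 = -187 + l^{2}$)
$\left(a{\left(n{\left(8 \right)} \right)} + S\right) \left(342898 + 193202\right) = \left(\left(-187 + 8^{2}\right) + 14434\right) \left(342898 + 193202\right) = \left(\left(-187 + 64\right) + 14434\right) 536100 = \left(-123 + 14434\right) 536100 = 14311 \cdot 536100 = 7672127100$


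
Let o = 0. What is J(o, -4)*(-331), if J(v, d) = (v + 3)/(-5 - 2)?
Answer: 993/7 ≈ 141.86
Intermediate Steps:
J(v, d) = -3/7 - v/7 (J(v, d) = (3 + v)/(-7) = (3 + v)*(-⅐) = -3/7 - v/7)
J(o, -4)*(-331) = (-3/7 - ⅐*0)*(-331) = (-3/7 + 0)*(-331) = -3/7*(-331) = 993/7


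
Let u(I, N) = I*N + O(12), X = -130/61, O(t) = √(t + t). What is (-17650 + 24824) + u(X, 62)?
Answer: 429554/61 + 2*√6 ≈ 7046.8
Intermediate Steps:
O(t) = √2*√t (O(t) = √(2*t) = √2*√t)
X = -130/61 (X = -130*1/61 = -130/61 ≈ -2.1311)
u(I, N) = 2*√6 + I*N (u(I, N) = I*N + √2*√12 = I*N + √2*(2*√3) = I*N + 2*√6 = 2*√6 + I*N)
(-17650 + 24824) + u(X, 62) = (-17650 + 24824) + (2*√6 - 130/61*62) = 7174 + (2*√6 - 8060/61) = 7174 + (-8060/61 + 2*√6) = 429554/61 + 2*√6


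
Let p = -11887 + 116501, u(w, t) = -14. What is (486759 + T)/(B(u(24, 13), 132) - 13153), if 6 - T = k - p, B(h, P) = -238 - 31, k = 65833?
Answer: -87591/2237 ≈ -39.156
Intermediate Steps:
p = 104614
B(h, P) = -269
T = 38787 (T = 6 - (65833 - 1*104614) = 6 - (65833 - 104614) = 6 - 1*(-38781) = 6 + 38781 = 38787)
(486759 + T)/(B(u(24, 13), 132) - 13153) = (486759 + 38787)/(-269 - 13153) = 525546/(-13422) = 525546*(-1/13422) = -87591/2237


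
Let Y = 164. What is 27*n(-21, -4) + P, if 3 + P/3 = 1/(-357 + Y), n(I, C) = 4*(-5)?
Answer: -105960/193 ≈ -549.02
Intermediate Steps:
n(I, C) = -20
P = -1740/193 (P = -9 + 3/(-357 + 164) = -9 + 3/(-193) = -9 + 3*(-1/193) = -9 - 3/193 = -1740/193 ≈ -9.0155)
27*n(-21, -4) + P = 27*(-20) - 1740/193 = -540 - 1740/193 = -105960/193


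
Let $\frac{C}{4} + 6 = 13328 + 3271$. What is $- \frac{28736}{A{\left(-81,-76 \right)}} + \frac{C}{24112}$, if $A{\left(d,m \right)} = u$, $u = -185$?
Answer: $\frac{176290313}{1115180} \approx 158.08$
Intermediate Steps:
$C = 66372$ ($C = -24 + 4 \left(13328 + 3271\right) = -24 + 4 \cdot 16599 = -24 + 66396 = 66372$)
$A{\left(d,m \right)} = -185$
$- \frac{28736}{A{\left(-81,-76 \right)}} + \frac{C}{24112} = - \frac{28736}{-185} + \frac{66372}{24112} = \left(-28736\right) \left(- \frac{1}{185}\right) + 66372 \cdot \frac{1}{24112} = \frac{28736}{185} + \frac{16593}{6028} = \frac{176290313}{1115180}$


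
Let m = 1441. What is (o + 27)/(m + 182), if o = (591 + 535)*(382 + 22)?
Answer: 454931/1623 ≈ 280.30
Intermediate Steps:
o = 454904 (o = 1126*404 = 454904)
(o + 27)/(m + 182) = (454904 + 27)/(1441 + 182) = 454931/1623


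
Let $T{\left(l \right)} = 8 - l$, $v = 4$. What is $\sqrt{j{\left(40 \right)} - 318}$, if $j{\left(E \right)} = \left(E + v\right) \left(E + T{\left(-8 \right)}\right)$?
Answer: $\sqrt{2146} \approx 46.325$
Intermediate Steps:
$j{\left(E \right)} = \left(4 + E\right) \left(16 + E\right)$ ($j{\left(E \right)} = \left(E + 4\right) \left(E + \left(8 - -8\right)\right) = \left(4 + E\right) \left(E + \left(8 + 8\right)\right) = \left(4 + E\right) \left(E + 16\right) = \left(4 + E\right) \left(16 + E\right)$)
$\sqrt{j{\left(40 \right)} - 318} = \sqrt{\left(64 + 40^{2} + 20 \cdot 40\right) - 318} = \sqrt{\left(64 + 1600 + 800\right) - 318} = \sqrt{2464 - 318} = \sqrt{2146}$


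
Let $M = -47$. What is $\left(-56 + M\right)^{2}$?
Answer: $10609$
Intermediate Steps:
$\left(-56 + M\right)^{2} = \left(-56 - 47\right)^{2} = \left(-103\right)^{2} = 10609$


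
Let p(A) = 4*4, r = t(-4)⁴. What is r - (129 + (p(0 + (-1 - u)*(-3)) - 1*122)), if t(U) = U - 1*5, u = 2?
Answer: 6538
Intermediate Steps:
t(U) = -5 + U (t(U) = U - 5 = -5 + U)
r = 6561 (r = (-5 - 4)⁴ = (-9)⁴ = 6561)
p(A) = 16
r - (129 + (p(0 + (-1 - u)*(-3)) - 1*122)) = 6561 - (129 + (16 - 1*122)) = 6561 - (129 + (16 - 122)) = 6561 - (129 - 106) = 6561 - 1*23 = 6561 - 23 = 6538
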